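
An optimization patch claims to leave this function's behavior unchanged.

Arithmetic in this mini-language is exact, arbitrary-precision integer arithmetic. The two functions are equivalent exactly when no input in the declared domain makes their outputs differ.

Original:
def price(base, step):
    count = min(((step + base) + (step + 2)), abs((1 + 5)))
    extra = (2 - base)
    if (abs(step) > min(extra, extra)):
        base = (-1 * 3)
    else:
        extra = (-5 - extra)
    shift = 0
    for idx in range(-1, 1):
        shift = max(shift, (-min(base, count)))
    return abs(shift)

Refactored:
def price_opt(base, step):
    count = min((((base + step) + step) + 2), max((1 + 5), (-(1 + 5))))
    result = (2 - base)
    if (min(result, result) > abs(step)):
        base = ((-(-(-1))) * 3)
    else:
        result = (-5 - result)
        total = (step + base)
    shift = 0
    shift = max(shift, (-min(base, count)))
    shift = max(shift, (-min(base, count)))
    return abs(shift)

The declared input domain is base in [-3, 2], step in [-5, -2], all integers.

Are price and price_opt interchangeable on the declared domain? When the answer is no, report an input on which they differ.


Input base=1, step=-2: 3 from price versus 1 from price_opt.
verdict: not equivalent; witness: base=1, step=-2


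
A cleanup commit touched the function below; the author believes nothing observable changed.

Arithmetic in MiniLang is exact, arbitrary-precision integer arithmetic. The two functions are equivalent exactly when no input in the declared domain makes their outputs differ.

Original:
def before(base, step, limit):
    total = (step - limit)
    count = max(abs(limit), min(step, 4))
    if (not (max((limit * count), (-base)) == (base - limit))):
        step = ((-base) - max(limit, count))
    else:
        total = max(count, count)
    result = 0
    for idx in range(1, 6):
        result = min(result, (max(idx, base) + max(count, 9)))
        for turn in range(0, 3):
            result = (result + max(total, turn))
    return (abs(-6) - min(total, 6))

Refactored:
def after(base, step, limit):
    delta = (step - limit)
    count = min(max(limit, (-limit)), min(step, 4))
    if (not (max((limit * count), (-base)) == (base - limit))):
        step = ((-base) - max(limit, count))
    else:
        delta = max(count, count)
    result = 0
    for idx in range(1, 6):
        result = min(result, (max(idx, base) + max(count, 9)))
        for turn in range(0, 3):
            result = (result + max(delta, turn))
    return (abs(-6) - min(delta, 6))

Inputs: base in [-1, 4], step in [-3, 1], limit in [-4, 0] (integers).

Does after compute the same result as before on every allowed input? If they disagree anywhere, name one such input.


Not equivalent: base=-1, step=-3, limit=-2 separates them (4 vs 7).
before: total=-1, then count=2, then (not (max((limit * count), (-base)) == (base - limit))) is false, then total=2, then result=0, then (idx=1), then result=0, then (turn=0), then result=2, then (turn=1), then result=4, then (turn=2), then result=6, then (idx=2), then result=6, then (turn=0), then result=8, then (turn=1), then result=10, then (turn=2), then result=12, then (idx=3), then result=12, then (turn=0), then result=14, then (turn=1), then result=16, then (turn=2), then result=18, then (idx=4), then result=13, then (turn=0), then result=15, then (turn=1), then result=17, then (turn=2), then result=19, then (idx=5), then result=14, then (turn=0), then result=16, then (turn=1), then result=18, then (turn=2), then result=20, then returns 4
after: delta=-1, then count=-3, then (not (max((limit * count), (-base)) == (base - limit))) is true, then step=3, then result=0, then (idx=1), then result=0, then (turn=0), then result=0, then (turn=1), then result=1, then (turn=2), then result=3, then (idx=2), then result=3, then (turn=0), then result=3, then (turn=1), then result=4, then (turn=2), then result=6, then (idx=3), then result=6, then (turn=0), then result=6, then (turn=1), then result=7, then (turn=2), then result=9, then (idx=4), then result=9, then (turn=0), then result=9, then (turn=1), then result=10, then (turn=2), then result=12, then (idx=5), then result=12, then (turn=0), then result=12, then (turn=1), then result=13, then (turn=2), then result=15, then returns 7
verdict: not equivalent; witness: base=-1, step=-3, limit=-2


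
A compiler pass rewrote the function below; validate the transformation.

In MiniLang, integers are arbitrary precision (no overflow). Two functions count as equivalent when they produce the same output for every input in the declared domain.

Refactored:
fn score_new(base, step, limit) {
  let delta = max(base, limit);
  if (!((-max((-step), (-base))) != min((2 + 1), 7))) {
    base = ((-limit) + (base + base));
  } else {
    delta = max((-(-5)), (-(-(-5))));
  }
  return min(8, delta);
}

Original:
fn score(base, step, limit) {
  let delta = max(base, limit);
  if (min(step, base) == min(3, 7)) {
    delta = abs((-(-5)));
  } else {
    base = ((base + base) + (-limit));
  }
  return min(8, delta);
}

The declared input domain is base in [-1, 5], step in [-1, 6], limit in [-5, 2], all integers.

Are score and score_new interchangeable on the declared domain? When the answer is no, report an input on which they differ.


Take base=-1, step=-1, limit=-5.
score: delta=-1, then (min(step, base) == min(3, 7)) is false, then base=3, then returns -1
score_new: delta=-1, then (!((-max((-step), (-base))) != min((2 + 1), 7))) is false, then delta=5, then returns 5
-1 != 5, so the rewrite changes behavior.
verdict: not equivalent; witness: base=-1, step=-1, limit=-5


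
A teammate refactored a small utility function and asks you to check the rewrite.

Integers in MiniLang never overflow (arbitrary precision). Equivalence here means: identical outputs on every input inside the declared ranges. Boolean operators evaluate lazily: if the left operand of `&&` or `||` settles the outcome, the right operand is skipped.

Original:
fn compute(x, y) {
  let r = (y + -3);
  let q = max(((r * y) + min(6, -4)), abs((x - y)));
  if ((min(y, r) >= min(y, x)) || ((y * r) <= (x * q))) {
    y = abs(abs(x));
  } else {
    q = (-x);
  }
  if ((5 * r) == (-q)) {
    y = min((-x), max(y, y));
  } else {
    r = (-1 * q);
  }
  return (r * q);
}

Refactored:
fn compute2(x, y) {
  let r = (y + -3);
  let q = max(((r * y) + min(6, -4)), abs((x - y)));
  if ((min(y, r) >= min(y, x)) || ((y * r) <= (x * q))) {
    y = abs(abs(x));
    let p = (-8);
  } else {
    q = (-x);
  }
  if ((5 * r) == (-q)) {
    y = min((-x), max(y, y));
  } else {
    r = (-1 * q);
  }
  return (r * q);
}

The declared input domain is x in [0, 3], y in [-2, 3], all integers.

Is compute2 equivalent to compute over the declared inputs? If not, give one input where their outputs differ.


Differences: statement counts differ; local variable names differ; constant usage differs — yet all 24 inputs agree.
verdict: equivalent


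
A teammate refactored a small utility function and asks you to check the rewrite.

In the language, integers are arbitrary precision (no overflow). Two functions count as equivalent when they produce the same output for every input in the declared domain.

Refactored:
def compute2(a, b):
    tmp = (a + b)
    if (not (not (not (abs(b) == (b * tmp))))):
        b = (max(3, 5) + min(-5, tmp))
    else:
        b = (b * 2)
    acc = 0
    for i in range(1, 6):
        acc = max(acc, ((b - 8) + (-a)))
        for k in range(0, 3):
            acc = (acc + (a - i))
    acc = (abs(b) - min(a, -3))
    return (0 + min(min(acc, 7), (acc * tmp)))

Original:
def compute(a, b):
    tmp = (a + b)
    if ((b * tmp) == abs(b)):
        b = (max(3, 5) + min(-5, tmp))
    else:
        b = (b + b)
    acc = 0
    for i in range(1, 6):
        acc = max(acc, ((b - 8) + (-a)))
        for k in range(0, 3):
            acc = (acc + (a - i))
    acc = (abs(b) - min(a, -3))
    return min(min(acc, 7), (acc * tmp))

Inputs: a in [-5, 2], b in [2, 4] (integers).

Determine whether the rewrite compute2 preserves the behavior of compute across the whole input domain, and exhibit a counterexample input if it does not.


Try a=-5, b=2.
compute: tmp := -3 | ((b * tmp) == abs(b)): false | b := 4 | acc := 0 | iter i=1: | acc := 1 | iter k=0: | acc := -5 | iter k=1: | acc := -11 | iter k=2: | acc := -17 | iter i=2: | acc := 1 | iter k=0: | acc := -6 | iter k=1: | acc := -13 | iter k=2: | acc := -20 | iter i=3: | acc := 1 | iter k=0: | acc := -7 | iter k=1: | acc := -15 | iter k=2: | acc := -23 | iter i=4: | acc := 1 | iter k=0: | acc := -8 | iter k=1: | acc := -17 | iter k=2: | acc := -26 | iter i=5: | acc := 1 | iter k=0: | acc := -9 | iter k=1: | acc := -19 | iter k=2: | acc := -29 | acc := 9 | result -27
compute2: tmp := -3 | (not (not (not (abs(b) == (b * tmp))))): true | b := 0 | acc := 0 | iter i=1: | acc := 0 | iter k=0: | acc := -6 | iter k=1: | acc := -12 | iter k=2: | acc := -18 | iter i=2: | acc := -3 | iter k=0: | acc := -10 | iter k=1: | acc := -17 | iter k=2: | acc := -24 | iter i=3: | acc := -3 | iter k=0: | acc := -11 | iter k=1: | acc := -19 | iter k=2: | acc := -27 | iter i=4: | acc := -3 | iter k=0: | acc := -12 | iter k=1: | acc := -21 | iter k=2: | acc := -30 | iter i=5: | acc := -3 | iter k=0: | acc := -13 | iter k=1: | acc := -23 | iter k=2: | acc := -33 | acc := 5 | result -15
-27 against -15: the behavior changed.
verdict: not equivalent; witness: a=-5, b=2


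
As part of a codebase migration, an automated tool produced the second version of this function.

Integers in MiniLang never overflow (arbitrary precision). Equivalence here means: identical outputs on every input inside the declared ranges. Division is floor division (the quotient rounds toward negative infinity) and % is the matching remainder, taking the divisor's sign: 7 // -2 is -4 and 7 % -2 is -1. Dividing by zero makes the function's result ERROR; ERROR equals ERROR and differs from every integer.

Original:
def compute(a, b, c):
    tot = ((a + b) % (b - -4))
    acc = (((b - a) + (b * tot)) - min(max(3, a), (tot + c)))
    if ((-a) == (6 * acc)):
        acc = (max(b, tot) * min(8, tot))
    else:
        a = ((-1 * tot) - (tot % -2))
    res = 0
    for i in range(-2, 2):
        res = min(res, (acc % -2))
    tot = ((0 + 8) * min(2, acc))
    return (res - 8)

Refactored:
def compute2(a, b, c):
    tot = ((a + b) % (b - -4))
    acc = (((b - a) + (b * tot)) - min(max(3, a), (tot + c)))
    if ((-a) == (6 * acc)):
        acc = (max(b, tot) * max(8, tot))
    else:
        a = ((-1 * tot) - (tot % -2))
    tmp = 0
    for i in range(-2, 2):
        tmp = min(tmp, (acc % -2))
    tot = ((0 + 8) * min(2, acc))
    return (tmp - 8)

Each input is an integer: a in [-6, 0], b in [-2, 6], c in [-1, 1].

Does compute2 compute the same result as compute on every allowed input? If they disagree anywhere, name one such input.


Consider the input a=0, b=1, c=1.
compute: tot=1, then acc=0, then ((-a) == (6 * acc)) is true, then acc=1, then res=0, then (i=-2), then res=-1, then (i=-1), then res=-1, then (i=0), then res=-1, then (i=1), then res=-1, then tot=8, then returns -9
compute2: tot=1, then acc=0, then ((-a) == (6 * acc)) is true, then acc=8, then tmp=0, then (i=-2), then tmp=0, then (i=-1), then tmp=0, then (i=0), then tmp=0, then (i=1), then tmp=0, then tot=16, then returns -8
-9 against -8: the behavior changed.
verdict: not equivalent; witness: a=0, b=1, c=1


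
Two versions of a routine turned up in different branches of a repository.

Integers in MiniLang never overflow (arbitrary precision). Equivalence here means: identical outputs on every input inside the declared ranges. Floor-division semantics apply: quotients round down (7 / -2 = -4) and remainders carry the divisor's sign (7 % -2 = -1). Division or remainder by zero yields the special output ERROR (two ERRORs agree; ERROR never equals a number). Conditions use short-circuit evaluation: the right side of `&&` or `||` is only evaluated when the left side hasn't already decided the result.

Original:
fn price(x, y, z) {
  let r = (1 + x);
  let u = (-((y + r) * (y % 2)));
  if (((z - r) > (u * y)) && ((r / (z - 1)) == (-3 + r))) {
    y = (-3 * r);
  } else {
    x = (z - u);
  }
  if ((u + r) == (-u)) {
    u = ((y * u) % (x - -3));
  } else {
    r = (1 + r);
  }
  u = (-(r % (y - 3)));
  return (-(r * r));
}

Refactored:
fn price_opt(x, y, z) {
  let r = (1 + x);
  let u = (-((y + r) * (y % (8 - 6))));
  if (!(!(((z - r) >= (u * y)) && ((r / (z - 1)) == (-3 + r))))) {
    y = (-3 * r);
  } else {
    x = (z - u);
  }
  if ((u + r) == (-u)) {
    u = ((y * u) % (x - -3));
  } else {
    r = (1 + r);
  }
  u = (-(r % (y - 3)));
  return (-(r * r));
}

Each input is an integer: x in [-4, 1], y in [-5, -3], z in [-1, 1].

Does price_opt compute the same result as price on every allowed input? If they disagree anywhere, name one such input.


Run the pair on x=0, y=-4, z=1.
price: r = 1; u = 0; (((z - r) > (u * y)) && ((r / (z - 1)) == (-3 + r))) -> false; x = 1; ((u + r) == (-u)) -> false; r = 2; u = 5; return -4
price_opt: r = 1; u = 0; division by zero -> ERROR
-4 and ERROR differ, so these are not the same function on this domain.
verdict: not equivalent; witness: x=0, y=-4, z=1


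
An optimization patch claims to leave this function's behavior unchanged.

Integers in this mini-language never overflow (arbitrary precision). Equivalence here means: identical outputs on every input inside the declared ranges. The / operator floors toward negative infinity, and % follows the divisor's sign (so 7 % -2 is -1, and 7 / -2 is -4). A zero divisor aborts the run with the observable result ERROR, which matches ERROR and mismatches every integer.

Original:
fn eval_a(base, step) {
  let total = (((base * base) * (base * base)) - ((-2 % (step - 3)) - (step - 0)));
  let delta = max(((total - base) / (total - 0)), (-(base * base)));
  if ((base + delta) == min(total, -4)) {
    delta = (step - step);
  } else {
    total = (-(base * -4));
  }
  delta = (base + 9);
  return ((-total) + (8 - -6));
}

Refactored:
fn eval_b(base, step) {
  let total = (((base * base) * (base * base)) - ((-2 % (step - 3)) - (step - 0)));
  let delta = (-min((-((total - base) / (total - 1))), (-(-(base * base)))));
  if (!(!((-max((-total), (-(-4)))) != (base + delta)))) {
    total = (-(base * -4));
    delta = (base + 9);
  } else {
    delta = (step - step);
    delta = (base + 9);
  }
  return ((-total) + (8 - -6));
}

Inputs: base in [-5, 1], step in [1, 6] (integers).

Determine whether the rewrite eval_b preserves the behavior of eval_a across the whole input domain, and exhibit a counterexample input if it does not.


There is a counterexample at base=0, step=1: 14 on one side, ERROR on the other.
eval_a: total becomes 1; next delta becomes 1; next ((base + delta) == min(total, -4)) evaluates to false; next total becomes 0; next delta becomes 9; next final value 14
eval_b: total becomes 1; next hits division by zero so the output is ERROR
verdict: not equivalent; witness: base=0, step=1


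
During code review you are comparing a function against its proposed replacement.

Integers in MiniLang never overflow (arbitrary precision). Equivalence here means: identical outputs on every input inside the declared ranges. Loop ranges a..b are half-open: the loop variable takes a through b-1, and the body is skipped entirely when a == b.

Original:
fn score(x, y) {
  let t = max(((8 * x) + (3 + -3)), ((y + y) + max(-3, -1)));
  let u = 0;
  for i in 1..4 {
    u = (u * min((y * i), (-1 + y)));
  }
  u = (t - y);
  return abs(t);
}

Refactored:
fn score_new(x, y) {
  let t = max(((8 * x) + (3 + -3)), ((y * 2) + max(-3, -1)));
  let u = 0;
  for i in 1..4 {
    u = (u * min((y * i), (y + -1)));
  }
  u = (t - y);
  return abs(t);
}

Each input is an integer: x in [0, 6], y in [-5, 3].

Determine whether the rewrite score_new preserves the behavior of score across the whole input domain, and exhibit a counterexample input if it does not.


Although constant usage differs, plus arithmetic usage differs, 63/63 inputs agree.
verdict: equivalent


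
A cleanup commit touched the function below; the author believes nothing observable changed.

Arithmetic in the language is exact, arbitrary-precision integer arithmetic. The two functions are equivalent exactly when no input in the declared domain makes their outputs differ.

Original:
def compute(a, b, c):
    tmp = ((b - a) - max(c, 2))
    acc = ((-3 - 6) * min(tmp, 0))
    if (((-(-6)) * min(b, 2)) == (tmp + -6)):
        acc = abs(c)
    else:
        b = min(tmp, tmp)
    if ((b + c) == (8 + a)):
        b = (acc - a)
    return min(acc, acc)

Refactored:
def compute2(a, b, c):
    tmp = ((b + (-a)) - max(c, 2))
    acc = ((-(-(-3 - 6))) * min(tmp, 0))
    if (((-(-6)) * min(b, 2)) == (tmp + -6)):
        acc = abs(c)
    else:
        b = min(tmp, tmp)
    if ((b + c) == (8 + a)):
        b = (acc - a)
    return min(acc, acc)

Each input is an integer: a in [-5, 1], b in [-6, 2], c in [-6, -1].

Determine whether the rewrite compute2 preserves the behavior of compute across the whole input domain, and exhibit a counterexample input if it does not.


Reading the diff, among the changes: arithmetic usage differs.
One worked example (a=0, b=-5, c=-6) — compute: tmp=-7, then acc=63, then (((-(-6)) * min(b, 2)) == (tmp + -6)) is false, then b=-7, then ((b + c) == (8 + a)) is false, then returns 63; compute2: tmp=-7, then acc=63, then (((-(-6)) * min(b, 2)) == (tmp + -6)) is false, then b=-7, then ((b + c) == (8 + a)) is false, then returns 63; agreement on 63.
Every one of the 378 inputs gives matching results.
verdict: equivalent


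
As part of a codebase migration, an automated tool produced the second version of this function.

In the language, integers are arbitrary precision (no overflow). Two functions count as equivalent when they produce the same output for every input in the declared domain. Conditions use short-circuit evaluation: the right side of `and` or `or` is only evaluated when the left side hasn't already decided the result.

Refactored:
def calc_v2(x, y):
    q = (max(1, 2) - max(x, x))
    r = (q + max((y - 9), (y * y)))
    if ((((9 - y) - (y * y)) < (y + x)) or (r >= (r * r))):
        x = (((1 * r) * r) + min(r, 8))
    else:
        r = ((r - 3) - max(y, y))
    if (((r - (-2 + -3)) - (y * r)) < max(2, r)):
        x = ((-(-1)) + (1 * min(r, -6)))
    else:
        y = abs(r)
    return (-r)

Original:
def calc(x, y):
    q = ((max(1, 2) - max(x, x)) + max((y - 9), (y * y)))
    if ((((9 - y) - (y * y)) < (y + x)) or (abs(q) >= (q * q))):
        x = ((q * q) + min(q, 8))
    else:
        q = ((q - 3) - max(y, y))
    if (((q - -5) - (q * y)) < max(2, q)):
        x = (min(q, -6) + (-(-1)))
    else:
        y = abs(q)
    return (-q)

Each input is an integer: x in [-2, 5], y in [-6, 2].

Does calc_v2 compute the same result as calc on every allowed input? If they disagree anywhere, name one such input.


There is a counterexample at x=3, y=0: 1 on one side, 4 on the other.
calc: q := -1 | ((((9 - y) - (y * y)) < (y + x)) or (abs(q) >= (q * q))): true | x := 0 | (((q - -5) - (q * y)) < max(2, q)): false | y := 1 | result 1
calc_v2: q := -1 | r := -1 | ((((9 - y) - (y * y)) < (y + x)) or (r >= (r * r))): false | r := -4 | (((r - (-2 + -3)) - (y * r)) < max(2, r)): true | x := -5 | result 4
verdict: not equivalent; witness: x=3, y=0


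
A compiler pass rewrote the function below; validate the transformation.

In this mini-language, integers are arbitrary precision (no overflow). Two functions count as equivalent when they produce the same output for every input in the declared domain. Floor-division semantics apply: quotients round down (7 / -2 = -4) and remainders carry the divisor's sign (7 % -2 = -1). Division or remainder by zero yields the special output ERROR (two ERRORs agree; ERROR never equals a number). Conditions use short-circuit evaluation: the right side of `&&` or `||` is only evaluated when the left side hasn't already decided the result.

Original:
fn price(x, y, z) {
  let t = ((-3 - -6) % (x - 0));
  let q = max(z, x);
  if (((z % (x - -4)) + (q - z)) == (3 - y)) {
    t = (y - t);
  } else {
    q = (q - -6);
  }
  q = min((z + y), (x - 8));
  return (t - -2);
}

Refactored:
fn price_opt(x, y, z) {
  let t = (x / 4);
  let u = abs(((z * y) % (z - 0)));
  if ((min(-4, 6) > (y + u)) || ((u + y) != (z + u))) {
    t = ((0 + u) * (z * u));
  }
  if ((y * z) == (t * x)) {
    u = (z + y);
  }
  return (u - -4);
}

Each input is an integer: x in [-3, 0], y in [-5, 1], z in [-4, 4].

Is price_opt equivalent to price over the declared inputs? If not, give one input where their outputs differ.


There is a counterexample at x=-3, y=-5, z=-4: 2 on one side, 4 on the other.
price: t := 0 | q := -3 | (((z % (x - -4)) + (q - z)) == (3 - y)): false | q := 3 | q := -11 | result 2
price_opt: t := -1 | u := 0 | ((min(-4, 6) > (y + u)) || ((u + y) != (z + u))): true | t := 0 | ((y * z) == (t * x)): false | result 4
verdict: not equivalent; witness: x=-3, y=-5, z=-4


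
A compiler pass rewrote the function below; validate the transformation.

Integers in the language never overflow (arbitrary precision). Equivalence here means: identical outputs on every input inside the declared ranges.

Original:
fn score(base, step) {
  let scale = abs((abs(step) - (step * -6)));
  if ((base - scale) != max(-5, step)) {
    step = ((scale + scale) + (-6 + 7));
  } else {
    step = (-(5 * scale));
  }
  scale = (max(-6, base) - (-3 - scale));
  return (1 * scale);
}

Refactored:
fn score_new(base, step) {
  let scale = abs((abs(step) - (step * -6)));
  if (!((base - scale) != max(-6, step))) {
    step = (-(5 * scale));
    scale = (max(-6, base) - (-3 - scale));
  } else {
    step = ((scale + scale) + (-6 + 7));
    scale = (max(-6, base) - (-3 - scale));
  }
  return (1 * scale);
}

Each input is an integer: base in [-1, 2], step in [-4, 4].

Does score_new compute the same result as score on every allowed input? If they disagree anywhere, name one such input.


The edit looks behavioral (`-5` became `-6`), but over these ranges it never changes the outcome.
Tracing base=0, step=-4: score: scale := 20 | ((base - scale) != max(-5, step)): true | step := 41 | scale := 23 | result 23 | score_new: scale := 20 | (!((base - scale) != max(-6, step))): false | step := 41 | scale := 23 | result 23 — matching result 23.
An exhaustive pass over the 36 declared inputs shows identical outputs.
verdict: equivalent


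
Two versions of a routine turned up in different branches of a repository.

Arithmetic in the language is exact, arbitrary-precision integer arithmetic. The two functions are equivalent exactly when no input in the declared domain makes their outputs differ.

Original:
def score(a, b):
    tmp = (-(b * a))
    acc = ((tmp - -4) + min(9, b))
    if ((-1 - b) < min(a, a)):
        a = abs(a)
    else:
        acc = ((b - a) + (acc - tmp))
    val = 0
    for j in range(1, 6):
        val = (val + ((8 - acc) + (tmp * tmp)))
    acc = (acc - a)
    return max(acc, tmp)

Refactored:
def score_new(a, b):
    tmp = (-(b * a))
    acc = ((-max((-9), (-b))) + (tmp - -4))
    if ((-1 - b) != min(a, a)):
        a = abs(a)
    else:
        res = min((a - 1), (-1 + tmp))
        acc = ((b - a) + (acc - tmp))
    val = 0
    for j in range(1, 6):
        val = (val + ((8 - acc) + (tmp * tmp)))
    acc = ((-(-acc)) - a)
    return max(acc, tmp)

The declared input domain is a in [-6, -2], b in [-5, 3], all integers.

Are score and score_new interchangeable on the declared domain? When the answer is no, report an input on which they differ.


There is a counterexample at a=-6, b=-5: 6 on one side, -30 on the other.
score: tmp becomes -30; next acc becomes -31; next ((-1 - b) < min(a, a)) evaluates to false; next acc becomes 0; next val becomes 0; next at j=1:; next val becomes 908; next at j=2:; next val becomes 1816; next at j=3:; next val becomes 2724; next at j=4:; next val becomes 3632; next at j=5:; next val becomes 4540; next acc becomes 6; next final value 6
score_new: tmp becomes -30; next acc becomes -31; next ((-1 - b) != min(a, a)) evaluates to true; next a becomes 6; next val becomes 0; next at j=1:; next val becomes 939; next at j=2:; next val becomes 1878; next at j=3:; next val becomes 2817; next at j=4:; next val becomes 3756; next at j=5:; next val becomes 4695; next acc becomes -37; next final value -30
verdict: not equivalent; witness: a=-6, b=-5


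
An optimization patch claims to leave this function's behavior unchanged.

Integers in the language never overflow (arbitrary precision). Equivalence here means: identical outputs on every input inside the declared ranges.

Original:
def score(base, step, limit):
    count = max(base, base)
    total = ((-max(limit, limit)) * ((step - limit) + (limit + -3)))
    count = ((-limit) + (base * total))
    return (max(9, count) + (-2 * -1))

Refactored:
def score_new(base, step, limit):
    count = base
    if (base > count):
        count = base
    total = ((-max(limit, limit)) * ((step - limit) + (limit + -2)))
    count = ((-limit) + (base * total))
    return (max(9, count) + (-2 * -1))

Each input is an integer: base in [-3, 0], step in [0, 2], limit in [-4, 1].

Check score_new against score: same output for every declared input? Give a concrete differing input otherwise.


Not equivalent: base=-3, step=0, limit=-4 separates them (42 vs 30).
score: count becomes -3; next total becomes -12; next count becomes 40; next final value 42
score_new: count becomes -3; next (base > count) evaluates to false; next total becomes -8; next count becomes 28; next final value 30
verdict: not equivalent; witness: base=-3, step=0, limit=-4


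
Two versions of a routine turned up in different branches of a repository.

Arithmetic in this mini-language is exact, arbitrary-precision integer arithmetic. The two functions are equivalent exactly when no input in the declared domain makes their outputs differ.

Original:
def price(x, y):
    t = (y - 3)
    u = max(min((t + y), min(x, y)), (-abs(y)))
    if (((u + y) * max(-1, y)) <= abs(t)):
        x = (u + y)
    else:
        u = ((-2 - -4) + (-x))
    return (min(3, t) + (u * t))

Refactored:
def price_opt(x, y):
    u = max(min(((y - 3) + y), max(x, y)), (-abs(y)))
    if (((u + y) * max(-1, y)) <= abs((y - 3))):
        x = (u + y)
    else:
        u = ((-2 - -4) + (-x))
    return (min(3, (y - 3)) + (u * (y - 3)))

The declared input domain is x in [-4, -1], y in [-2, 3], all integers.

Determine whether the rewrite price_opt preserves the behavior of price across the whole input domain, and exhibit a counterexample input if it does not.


Try x=-4, y=2.
price: t = -1; u = -2; (((u + y) * max(-1, y)) <= abs(t)) -> true; x = 0; return 1
price_opt: u = 1; (((u + y) * max(-1, y)) <= abs((y - 3))) -> false; u = 6; return -7
1 against -7: the behavior changed.
verdict: not equivalent; witness: x=-4, y=2


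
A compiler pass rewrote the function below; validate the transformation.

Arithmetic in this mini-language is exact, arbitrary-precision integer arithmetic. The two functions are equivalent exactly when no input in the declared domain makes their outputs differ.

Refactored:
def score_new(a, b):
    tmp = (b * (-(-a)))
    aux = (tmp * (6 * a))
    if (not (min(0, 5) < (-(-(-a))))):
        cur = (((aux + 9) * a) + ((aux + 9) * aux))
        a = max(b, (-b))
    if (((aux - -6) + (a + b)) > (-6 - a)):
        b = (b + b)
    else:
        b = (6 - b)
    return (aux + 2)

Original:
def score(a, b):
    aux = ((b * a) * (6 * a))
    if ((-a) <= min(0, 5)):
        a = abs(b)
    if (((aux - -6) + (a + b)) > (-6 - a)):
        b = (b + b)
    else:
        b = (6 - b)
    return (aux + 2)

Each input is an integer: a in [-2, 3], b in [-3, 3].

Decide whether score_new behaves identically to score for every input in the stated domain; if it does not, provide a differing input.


Although local variable names differ; comparison usage differs; boolean connective usage differs; statement counts differ; arithmetic usage differs; min/max/abs usage differs; constant usage differs, 42/42 inputs agree.
verdict: equivalent


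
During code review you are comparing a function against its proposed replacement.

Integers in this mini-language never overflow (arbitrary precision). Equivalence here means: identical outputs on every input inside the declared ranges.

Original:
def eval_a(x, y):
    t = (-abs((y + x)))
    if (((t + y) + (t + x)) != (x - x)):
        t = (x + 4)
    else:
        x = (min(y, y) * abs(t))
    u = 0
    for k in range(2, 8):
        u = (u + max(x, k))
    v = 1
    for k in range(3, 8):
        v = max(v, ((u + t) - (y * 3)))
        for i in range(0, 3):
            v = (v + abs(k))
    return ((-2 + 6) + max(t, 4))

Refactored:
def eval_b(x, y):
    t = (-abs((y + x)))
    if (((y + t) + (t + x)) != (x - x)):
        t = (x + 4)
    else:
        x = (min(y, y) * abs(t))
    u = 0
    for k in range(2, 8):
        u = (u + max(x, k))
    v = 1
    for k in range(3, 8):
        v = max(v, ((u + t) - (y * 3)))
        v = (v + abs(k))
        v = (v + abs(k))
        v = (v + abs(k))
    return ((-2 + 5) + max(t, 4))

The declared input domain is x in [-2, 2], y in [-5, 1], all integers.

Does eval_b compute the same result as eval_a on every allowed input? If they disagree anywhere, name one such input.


Take x=-2, y=-5.
eval_a: t = -7; (((t + y) + (t + x)) != (x - x)) -> true; t = 2; u = 0; [k=2]; u = 2; [k=3]; u = 5; [k=4]; u = 9; [k=5]; u = 14; [k=6]; u = 20; [k=7]; u = 27; v = 1; [k=3]; v = 44; [i=0]; v = 47; [i=1]; v = 50; [i=2]; v = 53; [k=4]; v = 53; [i=0]; v = 57; [i=1]; v = 61; [i=2]; v = 65; [k=5]; v = 65; [i=0]; v = 70; [i=1]; v = 75; [i=2]; v = 80; [k=6]; v = 80; [i=0]; v = 86; [i=1]; v = 92; [i=2]; v = 98; [k=7]; v = 98; [i=0]; v = 105; [i=1]; v = 112; [i=2]; v = 119; return 8
eval_b: t = -7; (((y + t) + (t + x)) != (x - x)) -> true; t = 2; u = 0; [k=2]; u = 2; [k=3]; u = 5; [k=4]; u = 9; [k=5]; u = 14; [k=6]; u = 20; [k=7]; u = 27; v = 1; [k=3]; v = 44; v = 47; v = 50; v = 53; [k=4]; v = 53; v = 57; v = 61; v = 65; [k=5]; v = 65; v = 70; v = 75; v = 80; [k=6]; v = 80; v = 86; v = 92; v = 98; [k=7]; v = 98; v = 105; v = 112; v = 119; return 7
8 and 7 differ, so these are not the same function on this domain.
verdict: not equivalent; witness: x=-2, y=-5


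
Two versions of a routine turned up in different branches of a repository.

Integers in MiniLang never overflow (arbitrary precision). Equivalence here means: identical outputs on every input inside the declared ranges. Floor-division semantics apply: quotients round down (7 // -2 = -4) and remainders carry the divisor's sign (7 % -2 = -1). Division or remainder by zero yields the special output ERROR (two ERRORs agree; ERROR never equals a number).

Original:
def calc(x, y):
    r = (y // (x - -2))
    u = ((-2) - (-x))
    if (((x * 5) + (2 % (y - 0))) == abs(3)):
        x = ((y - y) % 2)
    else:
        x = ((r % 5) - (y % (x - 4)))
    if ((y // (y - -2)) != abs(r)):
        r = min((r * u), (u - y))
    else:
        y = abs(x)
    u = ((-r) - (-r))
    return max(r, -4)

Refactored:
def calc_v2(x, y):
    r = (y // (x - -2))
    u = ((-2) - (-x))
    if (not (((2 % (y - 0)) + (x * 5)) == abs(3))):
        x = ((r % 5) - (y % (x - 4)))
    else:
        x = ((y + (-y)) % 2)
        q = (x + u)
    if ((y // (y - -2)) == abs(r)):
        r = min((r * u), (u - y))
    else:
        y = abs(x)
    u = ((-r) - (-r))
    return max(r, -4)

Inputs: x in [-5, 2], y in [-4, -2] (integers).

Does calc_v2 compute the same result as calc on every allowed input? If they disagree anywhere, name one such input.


Consider the input x=-5, y=-4.
calc: r = 1; u = -7; (((x * 5) + (2 % (y - 0))) == abs(3)) -> false; x = 5; ((y // (y - -2)) != abs(r)) -> true; r = -7; u = 0; return -4
calc_v2: r = 1; u = -7; (not (((2 % (y - 0)) + (x * 5)) == abs(3))) -> true; x = 5; ((y // (y - -2)) == abs(r)) -> false; y = 5; u = 0; return 1
-4 vs 1 — the two versions disagree here.
verdict: not equivalent; witness: x=-5, y=-4


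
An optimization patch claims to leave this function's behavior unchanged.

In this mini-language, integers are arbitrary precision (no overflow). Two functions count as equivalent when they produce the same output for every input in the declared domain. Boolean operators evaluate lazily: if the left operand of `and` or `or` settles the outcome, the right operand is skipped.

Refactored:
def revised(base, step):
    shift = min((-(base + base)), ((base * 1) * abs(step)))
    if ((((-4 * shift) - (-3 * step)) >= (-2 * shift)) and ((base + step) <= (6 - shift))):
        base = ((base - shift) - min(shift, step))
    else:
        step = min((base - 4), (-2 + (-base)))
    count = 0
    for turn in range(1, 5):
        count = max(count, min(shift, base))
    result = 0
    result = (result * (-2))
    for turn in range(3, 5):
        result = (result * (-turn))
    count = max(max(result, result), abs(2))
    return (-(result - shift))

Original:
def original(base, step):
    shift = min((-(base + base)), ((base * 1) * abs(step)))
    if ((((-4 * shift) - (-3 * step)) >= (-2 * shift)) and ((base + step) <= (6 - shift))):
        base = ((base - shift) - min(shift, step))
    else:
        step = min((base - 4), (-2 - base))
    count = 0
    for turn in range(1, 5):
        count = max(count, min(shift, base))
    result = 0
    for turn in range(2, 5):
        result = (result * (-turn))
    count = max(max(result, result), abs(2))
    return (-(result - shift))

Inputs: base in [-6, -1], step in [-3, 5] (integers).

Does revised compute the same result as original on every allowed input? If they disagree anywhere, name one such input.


This is a faithful refactor — arithmetic usage differs; constant usage differs; loop structure differs; statement counts differ, but the computed results match everywhere.
Spot check at base=-6, step=4 — original: shift = -24; ((((-4 * shift) - (-3 * step)) >= (-2 * shift)) and ((base + step) <= (6 - shift))) -> true; base = 42; count = 0; [turn=1]; count = 0; [turn=2]; count = 0; [turn=3]; count = 0; [turn=4]; count = 0; result = 0; [turn=2]; result = 0; [turn=3]; result = 0; [turn=4]; result = 0; count = 2; return -24. revised: shift = -24; ((((-4 * shift) - (-3 * step)) >= (-2 * shift)) and ((base + step) <= (6 - shift))) -> true; base = 42; count = 0; [turn=1]; count = 0; [turn=2]; count = 0; [turn=3]; count = 0; [turn=4]; count = 0; result = 0; result = 0; [turn=3]; result = 0; [turn=4]; result = 0; count = 2; return -24. Both give -24.
Sweeping the whole domain (54 inputs) finds no disagreement.
verdict: equivalent


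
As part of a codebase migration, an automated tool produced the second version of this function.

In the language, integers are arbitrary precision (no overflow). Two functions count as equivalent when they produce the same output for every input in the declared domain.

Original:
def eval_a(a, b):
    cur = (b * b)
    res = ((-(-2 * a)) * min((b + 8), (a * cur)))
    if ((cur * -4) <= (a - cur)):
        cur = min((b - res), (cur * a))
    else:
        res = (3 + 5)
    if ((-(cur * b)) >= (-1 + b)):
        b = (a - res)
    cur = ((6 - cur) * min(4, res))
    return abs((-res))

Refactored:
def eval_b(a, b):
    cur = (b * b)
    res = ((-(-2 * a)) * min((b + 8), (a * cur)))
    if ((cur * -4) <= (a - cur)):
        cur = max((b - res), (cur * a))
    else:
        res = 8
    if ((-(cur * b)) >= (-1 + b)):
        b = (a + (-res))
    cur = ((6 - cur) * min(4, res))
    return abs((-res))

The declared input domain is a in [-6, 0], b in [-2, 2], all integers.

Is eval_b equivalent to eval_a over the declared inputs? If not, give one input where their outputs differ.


Equivalent. The suspicious edit (`min((b - res), (cur * a))` became `max((b - res), (cur * a))`) never changes the result for any input inside the declared domain.
Every one of the 35 inputs gives matching results.
Tracing a=-2, b=2: eval_a: cur becomes 4; next res becomes 32; next ((cur * -4) <= (a - cur)) evaluates to true; next cur becomes -30; next ((-(cur * b)) >= (-1 + b)) evaluates to true; next b becomes -34; next cur becomes 144; next final value 32 | eval_b: cur becomes 4; next res becomes 32; next ((cur * -4) <= (a - cur)) evaluates to true; next cur becomes -8; next ((-(cur * b)) >= (-1 + b)) evaluates to true; next b becomes -34; next cur becomes 56; next final value 32 — matching result 32.
verdict: equivalent


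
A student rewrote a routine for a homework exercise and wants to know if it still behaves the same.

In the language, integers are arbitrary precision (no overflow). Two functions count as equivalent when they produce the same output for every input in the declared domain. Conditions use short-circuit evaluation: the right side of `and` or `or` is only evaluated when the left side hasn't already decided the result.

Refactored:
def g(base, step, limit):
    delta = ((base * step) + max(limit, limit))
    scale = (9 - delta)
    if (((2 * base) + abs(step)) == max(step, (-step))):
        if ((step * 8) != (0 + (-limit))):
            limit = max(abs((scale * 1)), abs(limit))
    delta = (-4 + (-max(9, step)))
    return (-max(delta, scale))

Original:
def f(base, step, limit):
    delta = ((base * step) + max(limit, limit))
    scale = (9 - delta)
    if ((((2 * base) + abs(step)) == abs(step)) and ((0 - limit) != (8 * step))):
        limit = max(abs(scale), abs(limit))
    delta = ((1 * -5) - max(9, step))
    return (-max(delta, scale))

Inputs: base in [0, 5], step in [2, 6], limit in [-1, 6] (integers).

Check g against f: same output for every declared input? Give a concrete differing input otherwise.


base=3, step=6, limit=5 yields 14 from f but 13 from g.
verdict: not equivalent; witness: base=3, step=6, limit=5


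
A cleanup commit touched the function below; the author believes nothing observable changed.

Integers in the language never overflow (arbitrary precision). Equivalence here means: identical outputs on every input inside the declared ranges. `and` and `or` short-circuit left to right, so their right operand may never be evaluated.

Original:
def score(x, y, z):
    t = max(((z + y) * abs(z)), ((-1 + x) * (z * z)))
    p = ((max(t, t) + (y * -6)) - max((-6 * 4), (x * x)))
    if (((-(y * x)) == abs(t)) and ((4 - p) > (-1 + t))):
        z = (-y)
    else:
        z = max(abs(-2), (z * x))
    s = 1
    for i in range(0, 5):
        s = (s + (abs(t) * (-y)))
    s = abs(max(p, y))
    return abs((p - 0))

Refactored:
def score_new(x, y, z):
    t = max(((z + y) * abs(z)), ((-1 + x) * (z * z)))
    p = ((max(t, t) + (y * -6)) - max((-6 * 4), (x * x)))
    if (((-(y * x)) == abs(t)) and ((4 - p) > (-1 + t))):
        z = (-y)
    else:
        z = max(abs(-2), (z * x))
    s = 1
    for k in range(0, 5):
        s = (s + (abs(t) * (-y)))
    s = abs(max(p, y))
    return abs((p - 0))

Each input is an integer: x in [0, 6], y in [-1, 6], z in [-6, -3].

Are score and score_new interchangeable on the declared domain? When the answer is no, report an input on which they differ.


Side by side, the visible changes include: local variable names differ.
As a probe, take x=0, y=-1, z=-6: score runs t=-36, then p=-30, then (((-(y * x)) == abs(t)) and ((4 - p) > (-1 + t))) is false, then z=2, then s=1, then (i=0), then s=37, then (i=1), then s=73, then (i=2), then s=109, then (i=3), then s=145, then (i=4), then s=181, then s=1, then returns 30; score_new runs t=-36, then p=-30, then (((-(y * x)) == abs(t)) and ((4 - p) > (-1 + t))) is false, then z=2, then s=1, then (k=0), then s=37, then (k=1), then s=73, then (k=2), then s=109, then (k=3), then s=145, then (k=4), then s=181, then s=1, then returns 30; both end at 30.
Every one of the 224 inputs gives matching results.
verdict: equivalent


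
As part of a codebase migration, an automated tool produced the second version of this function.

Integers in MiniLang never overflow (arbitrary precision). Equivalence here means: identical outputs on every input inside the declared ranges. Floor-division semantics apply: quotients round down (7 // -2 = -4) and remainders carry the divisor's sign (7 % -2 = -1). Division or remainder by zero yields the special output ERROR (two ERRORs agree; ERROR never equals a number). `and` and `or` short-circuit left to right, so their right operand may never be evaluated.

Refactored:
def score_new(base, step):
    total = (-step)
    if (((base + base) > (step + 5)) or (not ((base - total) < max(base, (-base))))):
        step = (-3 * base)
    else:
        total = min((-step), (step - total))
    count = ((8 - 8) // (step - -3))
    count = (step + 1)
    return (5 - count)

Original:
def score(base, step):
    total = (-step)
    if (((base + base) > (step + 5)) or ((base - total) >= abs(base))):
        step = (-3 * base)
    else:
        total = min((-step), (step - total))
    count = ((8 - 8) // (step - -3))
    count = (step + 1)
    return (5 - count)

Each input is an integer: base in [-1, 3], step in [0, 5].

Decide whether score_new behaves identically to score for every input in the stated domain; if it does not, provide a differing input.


Side by side, the visible changes include: boolean connective usage differs, and min/max/abs usage differs, and comparison usage differs.
Tracing base=-1, step=0: score: total becomes 0; next (((base + base) > (step + 5)) or ((base - total) >= abs(base))) evaluates to false; next total becomes 0; next count becomes 0; next count becomes 1; next final value 4 | score_new: total becomes 0; next (((base + base) > (step + 5)) or (not ((base - total) < max(base, (-base))))) evaluates to false; next total becomes 0; next count becomes 0; next count becomes 1; next final value 4 — matching result 4.
An exhaustive pass over the 30 declared inputs shows identical outputs.
verdict: equivalent
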